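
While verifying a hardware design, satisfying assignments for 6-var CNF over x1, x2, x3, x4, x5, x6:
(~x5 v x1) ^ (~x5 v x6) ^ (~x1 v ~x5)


CNF with 3 clauses over 6 vars (64 assignments).
An assignment satisfies CNF iff every clause has >=1 true literal.
Check each row (bits = x1,x2,x3,x4,x5,x6; clause T/F shown):
  row 0 [000000]: clauses=TTT -> 1
  row 1 [000001]: clauses=TTT -> 1
  row 2 [000010]: clauses=FFT -> 0
  row 3 [000011]: clauses=FTT -> 0
  row 4 [000100]: clauses=TTT -> 1
  (every remaining row is evaluated the same way; all 64 results are listed next)
Full result column, 8 rows per line (x1,x2,x3 fixed per line; x4,x5,x6 runs 000..111 left to right):
  rows 0-7 [x1,x2,x3=000]: 11001100  (ones: 4)
  rows 8-15 [x1,x2,x3=001]: 11001100  (ones: 4)
  rows 16-23 [x1,x2,x3=010]: 11001100  (ones: 4)
  rows 24-31 [x1,x2,x3=011]: 11001100  (ones: 4)
  rows 32-39 [x1,x2,x3=100]: 11001100  (ones: 4)
  rows 40-47 [x1,x2,x3=101]: 11001100  (ones: 4)
  rows 48-55 [x1,x2,x3=110]: 11001100  (ones: 4)
  rows 56-63 [x1,x2,x3=111]: 11001100  (ones: 4)
Satisfying assignments = 4+4+4+4+4+4+4+4 = 32

32


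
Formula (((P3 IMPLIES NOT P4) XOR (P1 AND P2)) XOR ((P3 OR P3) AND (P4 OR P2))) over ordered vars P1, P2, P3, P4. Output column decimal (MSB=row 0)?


Formula: (((P3 IMPLIES NOT P4) XOR (P1 AND P2)) XOR ((P3 OR P3) AND (P4 OR P2))) over P1, P2, P3, P4 (16 rows)
Evaluate each row (bits = P1,P2,P3,P4, MSB first):
  row 0 [0000]: (((0 IMPLIES NOT 0) XOR (0 AND 0)) XOR ((0 OR 0) AND (0 OR 0))) -> 1
  row 1 [0001]: (((0 IMPLIES NOT 1) XOR (0 AND 0)) XOR ((0 OR 0) AND (1 OR 0))) -> 1
  row 2 [0010]: (((1 IMPLIES NOT 0) XOR (0 AND 0)) XOR ((1 OR 1) AND (0 OR 0))) -> 1
  row 3 [0011]: (((1 IMPLIES NOT 1) XOR (0 AND 0)) XOR ((1 OR 1) AND (1 OR 0))) -> 1
  row 4 [0100]: (((0 IMPLIES NOT 0) XOR (0 AND 1)) XOR ((0 OR 0) AND (0 OR 1))) -> 1
  row 5 [0101]: (((0 IMPLIES NOT 1) XOR (0 AND 1)) XOR ((0 OR 0) AND (1 OR 1))) -> 1
  row 6 [0110]: (((1 IMPLIES NOT 0) XOR (0 AND 1)) XOR ((1 OR 1) AND (0 OR 1))) -> 0
  row 7 [0111]: (((1 IMPLIES NOT 1) XOR (0 AND 1)) XOR ((1 OR 1) AND (1 OR 1))) -> 1
  row 8 [1000]: (((0 IMPLIES NOT 0) XOR (1 AND 0)) XOR ((0 OR 0) AND (0 OR 0))) -> 1
  row 9 [1001]: (((0 IMPLIES NOT 1) XOR (1 AND 0)) XOR ((0 OR 0) AND (1 OR 0))) -> 1
  row 10 [1010]: (((1 IMPLIES NOT 0) XOR (1 AND 0)) XOR ((1 OR 1) AND (0 OR 0))) -> 1
  row 11 [1011]: (((1 IMPLIES NOT 1) XOR (1 AND 0)) XOR ((1 OR 1) AND (1 OR 0))) -> 1
  row 12 [1100]: (((0 IMPLIES NOT 0) XOR (1 AND 1)) XOR ((0 OR 0) AND (0 OR 1))) -> 0
  row 13 [1101]: (((0 IMPLIES NOT 1) XOR (1 AND 1)) XOR ((0 OR 0) AND (1 OR 1))) -> 0
  row 14 [1110]: (((1 IMPLIES NOT 0) XOR (1 AND 1)) XOR ((1 OR 1) AND (0 OR 1))) -> 1
  row 15 [1111]: (((1 IMPLIES NOT 1) XOR (1 AND 1)) XOR ((1 OR 1) AND (1 OR 1))) -> 0
Full result column, 4 rows per line (P1,P2 fixed per line; P3,P4 runs 00..11 left to right):
  rows 0-3 [P1,P2=00]: 1111  = hex F
  rows 4-7 [P1,P2=01]: 1101  = hex D
  rows 8-11 [P1,P2=10]: 1111  = hex F
  rows 12-15 [P1,P2=11]: 0010  = hex 2
Output column (row 0 .. row 15) = 1111110111110010
Output column grouped in 4s = 1111 1101 1111 0010 = 0xFDF2
Convert to decimal digit by digit (value = value*16 + digit):
  F -> 15
  15*16 + 13 (D) = 253
  253*16 + 15 (F) = 4063
  4063*16 + 2 = 65010
Decimal = 65010

65010


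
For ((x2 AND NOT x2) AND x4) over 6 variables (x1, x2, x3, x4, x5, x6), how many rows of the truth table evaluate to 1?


Formula: ((x2 AND NOT x2) AND x4) over 6 vars (64 rows)
Evaluate each row (x1, x2, x3, x4, x5, x6 as bits, MSB first):
  row 0 [000000]: ((0 AND NOT 0) AND 0) -> 0
  row 1 [000001]: ((0 AND NOT 0) AND 0) -> 0
  row 2 [000010]: ((0 AND NOT 0) AND 0) -> 0
  row 3 [000011]: ((0 AND NOT 0) AND 0) -> 0
  row 4 [000100]: ((0 AND NOT 0) AND 1) -> 0
  (every remaining row is evaluated the same way; all 64 results are listed next)
Full result column, 8 rows per line (x1,x2,x3 fixed per line; x4,x5,x6 runs 000..111 left to right):
  rows 0-7 [x1,x2,x3=000]: 00000000  (ones: 0)
  rows 8-15 [x1,x2,x3=001]: 00000000  (ones: 0)
  rows 16-23 [x1,x2,x3=010]: 00000000  (ones: 0)
  rows 24-31 [x1,x2,x3=011]: 00000000  (ones: 0)
  rows 32-39 [x1,x2,x3=100]: 00000000  (ones: 0)
  rows 40-47 [x1,x2,x3=101]: 00000000  (ones: 0)
  rows 48-55 [x1,x2,x3=110]: 00000000  (ones: 0)
  rows 56-63 [x1,x2,x3=111]: 00000000  (ones: 0)
Count of 1-rows = 0+0+0+0+0+0+0+0 = 0

0


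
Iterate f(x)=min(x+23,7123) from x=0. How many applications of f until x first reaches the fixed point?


Step 1: x=0, cap=7123, increment=23
Step 2: x grows by 23 each step until capped at 7123; fixed point is x=7123
Step 3: iterations = ceil(7123/23) = 310

310


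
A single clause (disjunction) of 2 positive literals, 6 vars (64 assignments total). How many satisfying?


Step 1: Total=2^6=64
Step 2: Unsat when all 2 false: 2^4=16
Step 3: Sat=64-16=48

48


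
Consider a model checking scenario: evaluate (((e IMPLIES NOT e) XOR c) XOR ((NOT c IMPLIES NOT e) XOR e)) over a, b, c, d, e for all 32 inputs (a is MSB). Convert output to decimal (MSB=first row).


Formula: (((e IMPLIES NOT e) XOR c) XOR ((NOT c IMPLIES NOT e) XOR e)) over a, b, c, d, e (32 rows)
Evaluate each row (bits = a,b,c,d,e, MSB first):
  row 0 [00000]: (((0 IMPLIES NOT 0) XOR 0) XOR ((NOT 0 IMPLIES NOT 0) XOR 0)) -> 0
  row 1 [00001]: (((1 IMPLIES NOT 1) XOR 0) XOR ((NOT 0 IMPLIES NOT 1) XOR 1)) -> 1
  row 2 [00010]: (((0 IMPLIES NOT 0) XOR 0) XOR ((NOT 0 IMPLIES NOT 0) XOR 0)) -> 0
  row 3 [00011]: (((1 IMPLIES NOT 1) XOR 0) XOR ((NOT 0 IMPLIES NOT 1) XOR 1)) -> 1
  row 4 [00100]: (((0 IMPLIES NOT 0) XOR 1) XOR ((NOT 1 IMPLIES NOT 0) XOR 0)) -> 1
  row 5 [00101]: (((1 IMPLIES NOT 1) XOR 1) XOR ((NOT 1 IMPLIES NOT 1) XOR 1)) -> 1
  row 6 [00110]: (((0 IMPLIES NOT 0) XOR 1) XOR ((NOT 1 IMPLIES NOT 0) XOR 0)) -> 1
  row 7 [00111]: (((1 IMPLIES NOT 1) XOR 1) XOR ((NOT 1 IMPLIES NOT 1) XOR 1)) -> 1
  row 8 [01000]: (((0 IMPLIES NOT 0) XOR 0) XOR ((NOT 0 IMPLIES NOT 0) XOR 0)) -> 0
  row 9 [01001]: (((1 IMPLIES NOT 1) XOR 0) XOR ((NOT 0 IMPLIES NOT 1) XOR 1)) -> 1
  row 10 [01010]: (((0 IMPLIES NOT 0) XOR 0) XOR ((NOT 0 IMPLIES NOT 0) XOR 0)) -> 0
  row 11 [01011]: (((1 IMPLIES NOT 1) XOR 0) XOR ((NOT 0 IMPLIES NOT 1) XOR 1)) -> 1
  row 12 [01100]: (((0 IMPLIES NOT 0) XOR 1) XOR ((NOT 1 IMPLIES NOT 0) XOR 0)) -> 1
  row 13 [01101]: (((1 IMPLIES NOT 1) XOR 1) XOR ((NOT 1 IMPLIES NOT 1) XOR 1)) -> 1
  row 14 [01110]: (((0 IMPLIES NOT 0) XOR 1) XOR ((NOT 1 IMPLIES NOT 0) XOR 0)) -> 1
  row 15 [01111]: (((1 IMPLIES NOT 1) XOR 1) XOR ((NOT 1 IMPLIES NOT 1) XOR 1)) -> 1
  row 16 [10000]: (((0 IMPLIES NOT 0) XOR 0) XOR ((NOT 0 IMPLIES NOT 0) XOR 0)) -> 0
  row 17 [10001]: (((1 IMPLIES NOT 1) XOR 0) XOR ((NOT 0 IMPLIES NOT 1) XOR 1)) -> 1
  row 18 [10010]: (((0 IMPLIES NOT 0) XOR 0) XOR ((NOT 0 IMPLIES NOT 0) XOR 0)) -> 0
  row 19 [10011]: (((1 IMPLIES NOT 1) XOR 0) XOR ((NOT 0 IMPLIES NOT 1) XOR 1)) -> 1
  row 20 [10100]: (((0 IMPLIES NOT 0) XOR 1) XOR ((NOT 1 IMPLIES NOT 0) XOR 0)) -> 1
  row 21 [10101]: (((1 IMPLIES NOT 1) XOR 1) XOR ((NOT 1 IMPLIES NOT 1) XOR 1)) -> 1
  row 22 [10110]: (((0 IMPLIES NOT 0) XOR 1) XOR ((NOT 1 IMPLIES NOT 0) XOR 0)) -> 1
  row 23 [10111]: (((1 IMPLIES NOT 1) XOR 1) XOR ((NOT 1 IMPLIES NOT 1) XOR 1)) -> 1
  row 24 [11000]: (((0 IMPLIES NOT 0) XOR 0) XOR ((NOT 0 IMPLIES NOT 0) XOR 0)) -> 0
  row 25 [11001]: (((1 IMPLIES NOT 1) XOR 0) XOR ((NOT 0 IMPLIES NOT 1) XOR 1)) -> 1
  row 26 [11010]: (((0 IMPLIES NOT 0) XOR 0) XOR ((NOT 0 IMPLIES NOT 0) XOR 0)) -> 0
  row 27 [11011]: (((1 IMPLIES NOT 1) XOR 0) XOR ((NOT 0 IMPLIES NOT 1) XOR 1)) -> 1
  row 28 [11100]: (((0 IMPLIES NOT 0) XOR 1) XOR ((NOT 1 IMPLIES NOT 0) XOR 0)) -> 1
  row 29 [11101]: (((1 IMPLIES NOT 1) XOR 1) XOR ((NOT 1 IMPLIES NOT 1) XOR 1)) -> 1
  row 30 [11110]: (((0 IMPLIES NOT 0) XOR 1) XOR ((NOT 1 IMPLIES NOT 0) XOR 0)) -> 1
  row 31 [11111]: (((1 IMPLIES NOT 1) XOR 1) XOR ((NOT 1 IMPLIES NOT 1) XOR 1)) -> 1
Full result column, 4 rows per line (a,b,c fixed per line; d,e runs 00..11 left to right):
  rows 0-3 [a,b,c=000]: 0101  = hex 5
  rows 4-7 [a,b,c=001]: 1111  = hex F
  rows 8-11 [a,b,c=010]: 0101  = hex 5
  rows 12-15 [a,b,c=011]: 1111  = hex F
  rows 16-19 [a,b,c=100]: 0101  = hex 5
  rows 20-23 [a,b,c=101]: 1111  = hex F
  rows 24-27 [a,b,c=110]: 0101  = hex 5
  rows 28-31 [a,b,c=111]: 1111  = hex F
Output column (row 0 .. row 31) = 01011111010111110101111101011111
Output column grouped in 4s = 0101 1111 0101 1111 0101 1111 0101 1111 = 0x5F5F5F5F
Convert to decimal digit by digit (value = value*16 + digit):
  5 -> 5
  5*16 + 15 (F) = 95
  95*16 + 5 = 1525
  1525*16 + 15 (F) = 24415
  24415*16 + 5 = 390645
  390645*16 + 15 (F) = 6250335
  6250335*16 + 5 = 100005365
  100005365*16 + 15 (F) = 1600085855
Decimal = 1600085855

1600085855


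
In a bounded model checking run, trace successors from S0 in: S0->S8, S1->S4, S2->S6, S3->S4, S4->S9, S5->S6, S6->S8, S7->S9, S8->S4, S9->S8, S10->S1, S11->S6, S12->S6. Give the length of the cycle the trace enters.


Trace from S0 until a state repeats:
  S0 -> S8 -> S4 -> S9 -> S8
S8 first seen at step 1, revisited at step 4.
Cycle length = 4 - 1 = 3

3


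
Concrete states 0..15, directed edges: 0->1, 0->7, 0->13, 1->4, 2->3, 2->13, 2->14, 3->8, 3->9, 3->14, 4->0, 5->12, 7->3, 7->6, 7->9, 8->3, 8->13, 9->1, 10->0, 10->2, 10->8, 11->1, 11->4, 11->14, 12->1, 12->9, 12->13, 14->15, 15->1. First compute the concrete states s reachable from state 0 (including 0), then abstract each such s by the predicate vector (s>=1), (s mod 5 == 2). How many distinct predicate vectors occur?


BFS from 0:
Concrete reachable: {0, 1, 3, 4, 6, 7, 8, 9, 13, 14, 15}
Abstract via predicates (s>=1), (s mod 5 == 2):
  (0,0) <- {0}
  (1,0) <- {1, 3, 4, 6, 8, 9, 13, 14, 15}
  (1,1) <- {7}
Distinct abstract states = 3

3


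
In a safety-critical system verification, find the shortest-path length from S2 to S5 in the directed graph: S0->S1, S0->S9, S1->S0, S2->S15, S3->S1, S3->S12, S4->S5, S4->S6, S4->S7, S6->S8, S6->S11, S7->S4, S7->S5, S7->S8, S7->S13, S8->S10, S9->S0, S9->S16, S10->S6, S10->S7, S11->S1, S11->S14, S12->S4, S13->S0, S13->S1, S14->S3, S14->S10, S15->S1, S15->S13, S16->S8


BFS layer-by-layer from S2:
  dist 0: {S2}
  dist 1: {S15}
  dist 2: {S1, S13}
  dist 3: {S0}
  dist 4: {S9}
  dist 5: {S16}
  dist 6: {S8}
  dist 7: {S10}
  dist 8: {S6, S7}
  dist 9: {S4, S5, S11}
  -> S5 reached at distance 9
Shortest path length = 9

9


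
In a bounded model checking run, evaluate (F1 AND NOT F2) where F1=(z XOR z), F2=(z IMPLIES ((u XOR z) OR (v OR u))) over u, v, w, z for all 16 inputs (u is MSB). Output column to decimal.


F1 = (z XOR z)
F2 = (z IMPLIES ((u XOR z) OR (v OR u)))
Counterexample to F1=>F2 is where F1=1 and F2=0.
Evaluate each row (bits = u,v,w,z, MSB first):
  row 0 [0000]: F1=0 F2=1 -> F1&~F2 -> 0
  row 1 [0001]: F1=0 F2=1 -> F1&~F2 -> 0
  row 2 [0010]: F1=0 F2=1 -> F1&~F2 -> 0
  row 3 [0011]: F1=0 F2=1 -> F1&~F2 -> 0
  row 4 [0100]: F1=0 F2=1 -> F1&~F2 -> 0
  row 5 [0101]: F1=0 F2=1 -> F1&~F2 -> 0
  row 6 [0110]: F1=0 F2=1 -> F1&~F2 -> 0
  row 7 [0111]: F1=0 F2=1 -> F1&~F2 -> 0
  row 8 [1000]: F1=0 F2=1 -> F1&~F2 -> 0
  row 9 [1001]: F1=0 F2=1 -> F1&~F2 -> 0
  row 10 [1010]: F1=0 F2=1 -> F1&~F2 -> 0
  row 11 [1011]: F1=0 F2=1 -> F1&~F2 -> 0
  row 12 [1100]: F1=0 F2=1 -> F1&~F2 -> 0
  row 13 [1101]: F1=0 F2=1 -> F1&~F2 -> 0
  row 14 [1110]: F1=0 F2=1 -> F1&~F2 -> 0
  row 15 [1111]: F1=0 F2=1 -> F1&~F2 -> 0
Full result column, 4 rows per line (u,v fixed per line; w,z runs 00..11 left to right):
  rows 0-3 [u,v=00]: 0000  = hex 0
  rows 4-7 [u,v=01]: 0000  = hex 0
  rows 8-11 [u,v=10]: 0000  = hex 0
  rows 12-15 [u,v=11]: 0000  = hex 0
Counterexample vector (row 0 .. row 15) = 0000000000000000
Output column grouped in 4s = 0000 0000 0000 0000 = 0x0000
Convert to decimal digit by digit (value = value*16 + digit):
  0 -> 0
  0*16 + 0 = 0
  0*16 + 0 = 0
  0*16 + 0 = 0
Decimal = 0

0


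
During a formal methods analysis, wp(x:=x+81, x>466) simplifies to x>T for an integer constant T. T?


Formula: wp(x:=E, P) = P[E/x] (substitute E for x in postcondition)
Step 1: Postcondition: x>466
Step 2: Substitute x+81 for x: x+81>466
Step 3: Solve for x: x > 466-81 = 385

385


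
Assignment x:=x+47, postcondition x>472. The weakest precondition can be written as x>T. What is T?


Formula: wp(x:=E, P) = P[E/x] (substitute E for x in postcondition)
Step 1: Postcondition: x>472
Step 2: Substitute x+47 for x: x+47>472
Step 3: Solve for x: x > 472-47 = 425

425


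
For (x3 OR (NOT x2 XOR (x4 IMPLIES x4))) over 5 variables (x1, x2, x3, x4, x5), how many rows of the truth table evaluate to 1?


Formula: (x3 OR (NOT x2 XOR (x4 IMPLIES x4))) over 5 vars (32 rows)
Evaluate each row (x1, x2, x3, x4, x5 as bits, MSB first):
  row 0 [00000]: (0 OR (NOT 0 XOR (0 IMPLIES 0))) -> 0
  row 1 [00001]: (0 OR (NOT 0 XOR (0 IMPLIES 0))) -> 0
  row 2 [00010]: (0 OR (NOT 0 XOR (1 IMPLIES 1))) -> 0
  row 3 [00011]: (0 OR (NOT 0 XOR (1 IMPLIES 1))) -> 0
  row 4 [00100]: (1 OR (NOT 0 XOR (0 IMPLIES 0))) -> 1
  row 5 [00101]: (1 OR (NOT 0 XOR (0 IMPLIES 0))) -> 1
  row 6 [00110]: (1 OR (NOT 0 XOR (1 IMPLIES 1))) -> 1
  row 7 [00111]: (1 OR (NOT 0 XOR (1 IMPLIES 1))) -> 1
  row 8 [01000]: (0 OR (NOT 1 XOR (0 IMPLIES 0))) -> 1
  row 9 [01001]: (0 OR (NOT 1 XOR (0 IMPLIES 0))) -> 1
  row 10 [01010]: (0 OR (NOT 1 XOR (1 IMPLIES 1))) -> 1
  row 11 [01011]: (0 OR (NOT 1 XOR (1 IMPLIES 1))) -> 1
  row 12 [01100]: (1 OR (NOT 1 XOR (0 IMPLIES 0))) -> 1
  row 13 [01101]: (1 OR (NOT 1 XOR (0 IMPLIES 0))) -> 1
  row 14 [01110]: (1 OR (NOT 1 XOR (1 IMPLIES 1))) -> 1
  row 15 [01111]: (1 OR (NOT 1 XOR (1 IMPLIES 1))) -> 1
  row 16 [10000]: (0 OR (NOT 0 XOR (0 IMPLIES 0))) -> 0
  row 17 [10001]: (0 OR (NOT 0 XOR (0 IMPLIES 0))) -> 0
  row 18 [10010]: (0 OR (NOT 0 XOR (1 IMPLIES 1))) -> 0
  row 19 [10011]: (0 OR (NOT 0 XOR (1 IMPLIES 1))) -> 0
  row 20 [10100]: (1 OR (NOT 0 XOR (0 IMPLIES 0))) -> 1
  row 21 [10101]: (1 OR (NOT 0 XOR (0 IMPLIES 0))) -> 1
  row 22 [10110]: (1 OR (NOT 0 XOR (1 IMPLIES 1))) -> 1
  row 23 [10111]: (1 OR (NOT 0 XOR (1 IMPLIES 1))) -> 1
  row 24 [11000]: (0 OR (NOT 1 XOR (0 IMPLIES 0))) -> 1
  row 25 [11001]: (0 OR (NOT 1 XOR (0 IMPLIES 0))) -> 1
  row 26 [11010]: (0 OR (NOT 1 XOR (1 IMPLIES 1))) -> 1
  row 27 [11011]: (0 OR (NOT 1 XOR (1 IMPLIES 1))) -> 1
  row 28 [11100]: (1 OR (NOT 1 XOR (0 IMPLIES 0))) -> 1
  row 29 [11101]: (1 OR (NOT 1 XOR (0 IMPLIES 0))) -> 1
  row 30 [11110]: (1 OR (NOT 1 XOR (1 IMPLIES 1))) -> 1
  row 31 [11111]: (1 OR (NOT 1 XOR (1 IMPLIES 1))) -> 1
Full result column, 8 rows per line (x1,x2 fixed per line; x3,x4,x5 runs 000..111 left to right):
  rows 0-7 [x1,x2=00]: 00001111  (ones: 4)
  rows 8-15 [x1,x2=01]: 11111111  (ones: 8)
  rows 16-23 [x1,x2=10]: 00001111  (ones: 4)
  rows 24-31 [x1,x2=11]: 11111111  (ones: 8)
Count of 1-rows = 4+8+4+8 = 24

24


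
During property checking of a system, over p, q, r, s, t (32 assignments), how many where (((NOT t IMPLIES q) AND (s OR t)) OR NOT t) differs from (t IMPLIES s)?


F1 = (((NOT t IMPLIES q) AND (s OR t)) OR NOT t)
F2 = (t IMPLIES s)
Evaluate both on each of 32 rows (bits = p,q,r,s,t):
  row 0 [00000]: F1=1 F2=1 -> 0
  row 1 [00001]: F1=1 F2=0 (differ) -> 1
  row 2 [00010]: F1=1 F2=1 -> 0
  row 3 [00011]: F1=1 F2=1 -> 0
  row 4 [00100]: F1=1 F2=1 -> 0
  row 5 [00101]: F1=1 F2=0 (differ) -> 1
  row 6 [00110]: F1=1 F2=1 -> 0
  row 7 [00111]: F1=1 F2=1 -> 0
  row 8 [01000]: F1=1 F2=1 -> 0
  row 9 [01001]: F1=1 F2=0 (differ) -> 1
  row 10 [01010]: F1=1 F2=1 -> 0
  row 11 [01011]: F1=1 F2=1 -> 0
  row 12 [01100]: F1=1 F2=1 -> 0
  row 13 [01101]: F1=1 F2=0 (differ) -> 1
  row 14 [01110]: F1=1 F2=1 -> 0
  row 15 [01111]: F1=1 F2=1 -> 0
  row 16 [10000]: F1=1 F2=1 -> 0
  row 17 [10001]: F1=1 F2=0 (differ) -> 1
  row 18 [10010]: F1=1 F2=1 -> 0
  row 19 [10011]: F1=1 F2=1 -> 0
  row 20 [10100]: F1=1 F2=1 -> 0
  row 21 [10101]: F1=1 F2=0 (differ) -> 1
  row 22 [10110]: F1=1 F2=1 -> 0
  row 23 [10111]: F1=1 F2=1 -> 0
  row 24 [11000]: F1=1 F2=1 -> 0
  row 25 [11001]: F1=1 F2=0 (differ) -> 1
  row 26 [11010]: F1=1 F2=1 -> 0
  row 27 [11011]: F1=1 F2=1 -> 0
  row 28 [11100]: F1=1 F2=1 -> 0
  row 29 [11101]: F1=1 F2=0 (differ) -> 1
  row 30 [11110]: F1=1 F2=1 -> 0
  row 31 [11111]: F1=1 F2=1 -> 0
Full result column, 8 rows per line (p,q fixed per line; r,s,t runs 000..111 left to right):
  rows 0-7 [p,q=00]: 01000100  (ones: 2)
  rows 8-15 [p,q=01]: 01000100  (ones: 2)
  rows 16-23 [p,q=10]: 01000100  (ones: 2)
  rows 24-31 [p,q=11]: 01000100  (ones: 2)
Disagreements = 2+2+2+2 = 8

8


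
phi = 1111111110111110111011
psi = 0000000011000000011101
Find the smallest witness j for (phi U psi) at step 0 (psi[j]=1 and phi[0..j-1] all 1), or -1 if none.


(phi U psi) at 0: need smallest j with psi[j]=1 and phi[i]=1 for all i in [0,j).
Scan from step 0:
  step 0: phi=1, psi=0 -> continue
  step 1: phi=1, psi=0 -> continue
  step 2: phi=1, psi=0 -> continue
  step 3: phi=1, psi=0 -> continue
  step 8: psi=1 and phi held for [0,8) -> witness found
Witness step = 8

8


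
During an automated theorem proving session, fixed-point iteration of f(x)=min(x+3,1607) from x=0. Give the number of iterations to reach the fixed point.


Step 1: x=0, cap=1607, increment=3
Step 2: x grows by 3 each step until capped at 1607; fixed point is x=1607
Step 3: iterations = ceil(1607/3) = 536

536


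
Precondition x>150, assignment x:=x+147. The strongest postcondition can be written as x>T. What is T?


Formula: sp(P, x:=E) = exists old_x. (x = E[old_x/x]) AND P[old_x/x] (old_x is the value of x before the assignment; eliminate old_x by solving x = E[old_x/x] for old_x)
Step 1: Precondition P: x>150, i.e. old_x > 150
Step 2: Assignment gives x = old_x + 147, so old_x = x - 147
Step 3: Substitute into P: x - 147 > 150
Step 4: Simplify: x > 150+147 = 297

297


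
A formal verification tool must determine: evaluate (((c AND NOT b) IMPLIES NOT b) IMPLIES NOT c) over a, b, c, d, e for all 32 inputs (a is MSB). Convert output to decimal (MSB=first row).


Formula: (((c AND NOT b) IMPLIES NOT b) IMPLIES NOT c) over a, b, c, d, e (32 rows)
Evaluate each row (bits = a,b,c,d,e, MSB first):
  row 0 [00000]: (((0 AND NOT 0) IMPLIES NOT 0) IMPLIES NOT 0) -> 1
  row 1 [00001]: (((0 AND NOT 0) IMPLIES NOT 0) IMPLIES NOT 0) -> 1
  row 2 [00010]: (((0 AND NOT 0) IMPLIES NOT 0) IMPLIES NOT 0) -> 1
  row 3 [00011]: (((0 AND NOT 0) IMPLIES NOT 0) IMPLIES NOT 0) -> 1
  row 4 [00100]: (((1 AND NOT 0) IMPLIES NOT 0) IMPLIES NOT 1) -> 0
  row 5 [00101]: (((1 AND NOT 0) IMPLIES NOT 0) IMPLIES NOT 1) -> 0
  row 6 [00110]: (((1 AND NOT 0) IMPLIES NOT 0) IMPLIES NOT 1) -> 0
  row 7 [00111]: (((1 AND NOT 0) IMPLIES NOT 0) IMPLIES NOT 1) -> 0
  row 8 [01000]: (((0 AND NOT 1) IMPLIES NOT 1) IMPLIES NOT 0) -> 1
  row 9 [01001]: (((0 AND NOT 1) IMPLIES NOT 1) IMPLIES NOT 0) -> 1
  row 10 [01010]: (((0 AND NOT 1) IMPLIES NOT 1) IMPLIES NOT 0) -> 1
  row 11 [01011]: (((0 AND NOT 1) IMPLIES NOT 1) IMPLIES NOT 0) -> 1
  row 12 [01100]: (((1 AND NOT 1) IMPLIES NOT 1) IMPLIES NOT 1) -> 0
  row 13 [01101]: (((1 AND NOT 1) IMPLIES NOT 1) IMPLIES NOT 1) -> 0
  row 14 [01110]: (((1 AND NOT 1) IMPLIES NOT 1) IMPLIES NOT 1) -> 0
  row 15 [01111]: (((1 AND NOT 1) IMPLIES NOT 1) IMPLIES NOT 1) -> 0
  row 16 [10000]: (((0 AND NOT 0) IMPLIES NOT 0) IMPLIES NOT 0) -> 1
  row 17 [10001]: (((0 AND NOT 0) IMPLIES NOT 0) IMPLIES NOT 0) -> 1
  row 18 [10010]: (((0 AND NOT 0) IMPLIES NOT 0) IMPLIES NOT 0) -> 1
  row 19 [10011]: (((0 AND NOT 0) IMPLIES NOT 0) IMPLIES NOT 0) -> 1
  row 20 [10100]: (((1 AND NOT 0) IMPLIES NOT 0) IMPLIES NOT 1) -> 0
  row 21 [10101]: (((1 AND NOT 0) IMPLIES NOT 0) IMPLIES NOT 1) -> 0
  row 22 [10110]: (((1 AND NOT 0) IMPLIES NOT 0) IMPLIES NOT 1) -> 0
  row 23 [10111]: (((1 AND NOT 0) IMPLIES NOT 0) IMPLIES NOT 1) -> 0
  row 24 [11000]: (((0 AND NOT 1) IMPLIES NOT 1) IMPLIES NOT 0) -> 1
  row 25 [11001]: (((0 AND NOT 1) IMPLIES NOT 1) IMPLIES NOT 0) -> 1
  row 26 [11010]: (((0 AND NOT 1) IMPLIES NOT 1) IMPLIES NOT 0) -> 1
  row 27 [11011]: (((0 AND NOT 1) IMPLIES NOT 1) IMPLIES NOT 0) -> 1
  row 28 [11100]: (((1 AND NOT 1) IMPLIES NOT 1) IMPLIES NOT 1) -> 0
  row 29 [11101]: (((1 AND NOT 1) IMPLIES NOT 1) IMPLIES NOT 1) -> 0
  row 30 [11110]: (((1 AND NOT 1) IMPLIES NOT 1) IMPLIES NOT 1) -> 0
  row 31 [11111]: (((1 AND NOT 1) IMPLIES NOT 1) IMPLIES NOT 1) -> 0
Full result column, 4 rows per line (a,b,c fixed per line; d,e runs 00..11 left to right):
  rows 0-3 [a,b,c=000]: 1111  = hex F
  rows 4-7 [a,b,c=001]: 0000  = hex 0
  rows 8-11 [a,b,c=010]: 1111  = hex F
  rows 12-15 [a,b,c=011]: 0000  = hex 0
  rows 16-19 [a,b,c=100]: 1111  = hex F
  rows 20-23 [a,b,c=101]: 0000  = hex 0
  rows 24-27 [a,b,c=110]: 1111  = hex F
  rows 28-31 [a,b,c=111]: 0000  = hex 0
Output column (row 0 .. row 31) = 11110000111100001111000011110000
Output column grouped in 4s = 1111 0000 1111 0000 1111 0000 1111 0000 = 0xF0F0F0F0
Convert to decimal digit by digit (value = value*16 + digit):
  F -> 15
  15*16 + 0 = 240
  240*16 + 15 (F) = 3855
  3855*16 + 0 = 61680
  61680*16 + 15 (F) = 986895
  986895*16 + 0 = 15790320
  15790320*16 + 15 (F) = 252645135
  252645135*16 + 0 = 4042322160
Decimal = 4042322160

4042322160


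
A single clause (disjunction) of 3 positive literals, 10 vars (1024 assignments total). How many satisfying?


Step 1: Total=2^10=1024
Step 2: Unsat when all 3 false: 2^7=128
Step 3: Sat=1024-128=896

896


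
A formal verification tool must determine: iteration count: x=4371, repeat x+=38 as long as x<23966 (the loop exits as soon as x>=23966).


Step 1: x goes from 4371 toward 23966 by 38; the body runs while x<23966, so iterations = ceil((bound-start)/step)
Step 2: Distance=19595
Step 3: ceil(19595/38)=516

516


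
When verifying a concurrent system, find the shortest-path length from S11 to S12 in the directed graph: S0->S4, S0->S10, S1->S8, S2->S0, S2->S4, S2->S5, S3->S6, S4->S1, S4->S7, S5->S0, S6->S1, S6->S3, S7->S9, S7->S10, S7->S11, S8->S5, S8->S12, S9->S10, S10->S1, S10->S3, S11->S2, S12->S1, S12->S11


BFS layer-by-layer from S11:
  dist 0: {S11}
  dist 1: {S2}
  dist 2: {S0, S4, S5}
  dist 3: {S1, S7, S10}
  dist 4: {S3, S8, S9}
  dist 5: {S6, S12}
  -> S12 reached at distance 5
Shortest path length = 5

5


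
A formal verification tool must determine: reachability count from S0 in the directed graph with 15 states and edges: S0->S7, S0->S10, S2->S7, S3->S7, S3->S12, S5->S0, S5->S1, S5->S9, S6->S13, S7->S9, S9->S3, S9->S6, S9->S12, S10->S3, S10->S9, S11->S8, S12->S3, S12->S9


BFS from S0:
  layer 0: {S0}
  layer 1: {S7, S10}
  layer 2: {S3, S9}
  layer 3: {S6, S12}
  layer 4: {S13}
Reachable set: {S0, S3, S6, S7, S9, S10, S12, S13}
Count = 8

8


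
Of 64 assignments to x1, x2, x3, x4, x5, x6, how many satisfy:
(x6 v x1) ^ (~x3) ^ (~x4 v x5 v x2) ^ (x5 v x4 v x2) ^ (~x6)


CNF with 5 clauses over 6 vars (64 assignments).
An assignment satisfies CNF iff every clause has >=1 true literal.
Check each row (bits = x1,x2,x3,x4,x5,x6; clause T/F shown):
  row 0 [000000]: clauses=FTTFT -> 0
  row 1 [000001]: clauses=TTTFF -> 0
  row 2 [000010]: clauses=FTTTT -> 0
  row 3 [000011]: clauses=TTTTF -> 0
  row 4 [000100]: clauses=FTFTT -> 0
  (every remaining row is evaluated the same way; all 64 results are listed next)
Full result column, 8 rows per line (x1,x2,x3 fixed per line; x4,x5,x6 runs 000..111 left to right):
  rows 0-7 [x1,x2,x3=000]: 00000000  (ones: 0)
  rows 8-15 [x1,x2,x3=001]: 00000000  (ones: 0)
  rows 16-23 [x1,x2,x3=010]: 00000000  (ones: 0)
  rows 24-31 [x1,x2,x3=011]: 00000000  (ones: 0)
  rows 32-39 [x1,x2,x3=100]: 00100010  (ones: 2)
  rows 40-47 [x1,x2,x3=101]: 00000000  (ones: 0)
  rows 48-55 [x1,x2,x3=110]: 10101010  (ones: 4)
  rows 56-63 [x1,x2,x3=111]: 00000000  (ones: 0)
Satisfying assignments = 0+0+0+0+2+0+4+0 = 6

6


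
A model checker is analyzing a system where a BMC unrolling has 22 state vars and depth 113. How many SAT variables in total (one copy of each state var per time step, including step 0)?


BMC unrolls to depth k, creating one copy of each state var for steps 0..k.
Step count = 113 + 1 = 114 (steps 0 through 113)
Vars per step = 22
Total = 22 * 114 = 2508

2508


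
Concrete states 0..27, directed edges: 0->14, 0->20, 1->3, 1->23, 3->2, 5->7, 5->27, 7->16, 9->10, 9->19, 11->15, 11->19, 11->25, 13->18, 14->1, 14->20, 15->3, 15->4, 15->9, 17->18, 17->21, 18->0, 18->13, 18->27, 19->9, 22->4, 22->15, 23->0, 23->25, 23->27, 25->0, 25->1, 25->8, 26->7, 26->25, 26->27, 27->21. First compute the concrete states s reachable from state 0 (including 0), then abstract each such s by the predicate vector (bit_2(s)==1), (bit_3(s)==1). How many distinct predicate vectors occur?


BFS from 0:
Concrete reachable: {0, 1, 2, 3, 8, 14, 20, 21, 23, 25, 27}
Abstract via predicates (bit_2(s)==1), (bit_3(s)==1):
  (0,0) <- {0, 1, 2, 3}
  (0,1) <- {8, 25, 27}
  (1,0) <- {20, 21, 23}
  (1,1) <- {14}
Distinct abstract states = 4

4


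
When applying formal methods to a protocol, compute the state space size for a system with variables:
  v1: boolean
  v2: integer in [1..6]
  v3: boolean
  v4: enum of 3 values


State space = product of domain sizes of all variables.
Domain sizes:
  v1 (boolean): 2
  v2 (integer in [1..6]): 6
  v3 (boolean): 2
  v4 (enum of 3 values): 3
Product = 2 * 6 * 2 * 3 = 72

72


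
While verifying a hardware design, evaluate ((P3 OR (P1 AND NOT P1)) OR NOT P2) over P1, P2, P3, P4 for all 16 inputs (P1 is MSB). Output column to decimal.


Formula: ((P3 OR (P1 AND NOT P1)) OR NOT P2) over P1, P2, P3, P4 (16 rows)
Evaluate each row (bits = P1,P2,P3,P4, MSB first):
  row 0 [0000]: ((0 OR (0 AND NOT 0)) OR NOT 0) -> 1
  row 1 [0001]: ((0 OR (0 AND NOT 0)) OR NOT 0) -> 1
  row 2 [0010]: ((1 OR (0 AND NOT 0)) OR NOT 0) -> 1
  row 3 [0011]: ((1 OR (0 AND NOT 0)) OR NOT 0) -> 1
  row 4 [0100]: ((0 OR (0 AND NOT 0)) OR NOT 1) -> 0
  row 5 [0101]: ((0 OR (0 AND NOT 0)) OR NOT 1) -> 0
  row 6 [0110]: ((1 OR (0 AND NOT 0)) OR NOT 1) -> 1
  row 7 [0111]: ((1 OR (0 AND NOT 0)) OR NOT 1) -> 1
  row 8 [1000]: ((0 OR (1 AND NOT 1)) OR NOT 0) -> 1
  row 9 [1001]: ((0 OR (1 AND NOT 1)) OR NOT 0) -> 1
  row 10 [1010]: ((1 OR (1 AND NOT 1)) OR NOT 0) -> 1
  row 11 [1011]: ((1 OR (1 AND NOT 1)) OR NOT 0) -> 1
  row 12 [1100]: ((0 OR (1 AND NOT 1)) OR NOT 1) -> 0
  row 13 [1101]: ((0 OR (1 AND NOT 1)) OR NOT 1) -> 0
  row 14 [1110]: ((1 OR (1 AND NOT 1)) OR NOT 1) -> 1
  row 15 [1111]: ((1 OR (1 AND NOT 1)) OR NOT 1) -> 1
Full result column, 4 rows per line (P1,P2 fixed per line; P3,P4 runs 00..11 left to right):
  rows 0-3 [P1,P2=00]: 1111  = hex F
  rows 4-7 [P1,P2=01]: 0011  = hex 3
  rows 8-11 [P1,P2=10]: 1111  = hex F
  rows 12-15 [P1,P2=11]: 0011  = hex 3
Output column (row 0 .. row 15) = 1111001111110011
Output column grouped in 4s = 1111 0011 1111 0011 = 0xF3F3
Convert to decimal digit by digit (value = value*16 + digit):
  F -> 15
  15*16 + 3 = 243
  243*16 + 15 (F) = 3903
  3903*16 + 3 = 62451
Decimal = 62451

62451


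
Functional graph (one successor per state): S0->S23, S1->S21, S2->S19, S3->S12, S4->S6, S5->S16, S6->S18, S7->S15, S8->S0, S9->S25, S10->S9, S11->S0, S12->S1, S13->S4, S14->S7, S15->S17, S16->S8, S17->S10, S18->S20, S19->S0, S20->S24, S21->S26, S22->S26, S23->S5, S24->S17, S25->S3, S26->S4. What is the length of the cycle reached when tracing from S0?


Trace from S0 until a state repeats:
  S0 -> S23 -> S5 -> S16 -> S8 -> S0
S0 first seen at step 0, revisited at step 5.
Cycle length = 5 - 0 = 5

5


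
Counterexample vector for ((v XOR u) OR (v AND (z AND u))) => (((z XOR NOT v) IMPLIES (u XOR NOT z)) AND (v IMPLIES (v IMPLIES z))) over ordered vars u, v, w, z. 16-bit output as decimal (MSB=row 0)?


F1 = ((v XOR u) OR (v AND (z AND u)))
F2 = (((z XOR NOT v) IMPLIES (u XOR NOT z)) AND (v IMPLIES (v IMPLIES z)))
Counterexample to F1=>F2 is where F1=1 and F2=0.
Evaluate each row (bits = u,v,w,z, MSB first):
  row 0 [0000]: F1=0 F2=1 -> F1&~F2 -> 0
  row 1 [0001]: F1=0 F2=1 -> F1&~F2 -> 0
  row 2 [0010]: F1=0 F2=1 -> F1&~F2 -> 0
  row 3 [0011]: F1=0 F2=1 -> F1&~F2 -> 0
  row 4 [0100]: F1=1 F2=0 -> F1&~F2 -> 1
  row 5 [0101]: F1=1 F2=0 -> F1&~F2 -> 1
  row 6 [0110]: F1=1 F2=0 -> F1&~F2 -> 1
  row 7 [0111]: F1=1 F2=0 -> F1&~F2 -> 1
  row 8 [1000]: F1=1 F2=0 -> F1&~F2 -> 1
  row 9 [1001]: F1=1 F2=1 -> F1&~F2 -> 0
  row 10 [1010]: F1=1 F2=0 -> F1&~F2 -> 1
  row 11 [1011]: F1=1 F2=1 -> F1&~F2 -> 0
  row 12 [1100]: F1=0 F2=0 -> F1&~F2 -> 0
  row 13 [1101]: F1=1 F2=1 -> F1&~F2 -> 0
  row 14 [1110]: F1=0 F2=0 -> F1&~F2 -> 0
  row 15 [1111]: F1=1 F2=1 -> F1&~F2 -> 0
Full result column, 4 rows per line (u,v fixed per line; w,z runs 00..11 left to right):
  rows 0-3 [u,v=00]: 0000  = hex 0
  rows 4-7 [u,v=01]: 1111  = hex F
  rows 8-11 [u,v=10]: 1010  = hex A
  rows 12-15 [u,v=11]: 0000  = hex 0
Counterexample vector (row 0 .. row 15) = 0000111110100000
Output column grouped in 4s = 0000 1111 1010 0000 = 0x0FA0
Convert to decimal digit by digit (value = value*16 + digit):
  0 -> 0
  0*16 + 15 (F) = 15
  15*16 + 10 (A) = 250
  250*16 + 0 = 4000
Decimal = 4000

4000


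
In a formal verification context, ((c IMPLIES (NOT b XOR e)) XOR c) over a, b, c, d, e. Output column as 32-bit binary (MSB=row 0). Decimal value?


Formula: ((c IMPLIES (NOT b XOR e)) XOR c) over a, b, c, d, e (32 rows)
Evaluate each row (bits = a,b,c,d,e, MSB first):
  row 0 [00000]: ((0 IMPLIES (NOT 0 XOR 0)) XOR 0) -> 1
  row 1 [00001]: ((0 IMPLIES (NOT 0 XOR 1)) XOR 0) -> 1
  row 2 [00010]: ((0 IMPLIES (NOT 0 XOR 0)) XOR 0) -> 1
  row 3 [00011]: ((0 IMPLIES (NOT 0 XOR 1)) XOR 0) -> 1
  row 4 [00100]: ((1 IMPLIES (NOT 0 XOR 0)) XOR 1) -> 0
  row 5 [00101]: ((1 IMPLIES (NOT 0 XOR 1)) XOR 1) -> 1
  row 6 [00110]: ((1 IMPLIES (NOT 0 XOR 0)) XOR 1) -> 0
  row 7 [00111]: ((1 IMPLIES (NOT 0 XOR 1)) XOR 1) -> 1
  row 8 [01000]: ((0 IMPLIES (NOT 1 XOR 0)) XOR 0) -> 1
  row 9 [01001]: ((0 IMPLIES (NOT 1 XOR 1)) XOR 0) -> 1
  row 10 [01010]: ((0 IMPLIES (NOT 1 XOR 0)) XOR 0) -> 1
  row 11 [01011]: ((0 IMPLIES (NOT 1 XOR 1)) XOR 0) -> 1
  row 12 [01100]: ((1 IMPLIES (NOT 1 XOR 0)) XOR 1) -> 1
  row 13 [01101]: ((1 IMPLIES (NOT 1 XOR 1)) XOR 1) -> 0
  row 14 [01110]: ((1 IMPLIES (NOT 1 XOR 0)) XOR 1) -> 1
  row 15 [01111]: ((1 IMPLIES (NOT 1 XOR 1)) XOR 1) -> 0
  row 16 [10000]: ((0 IMPLIES (NOT 0 XOR 0)) XOR 0) -> 1
  row 17 [10001]: ((0 IMPLIES (NOT 0 XOR 1)) XOR 0) -> 1
  row 18 [10010]: ((0 IMPLIES (NOT 0 XOR 0)) XOR 0) -> 1
  row 19 [10011]: ((0 IMPLIES (NOT 0 XOR 1)) XOR 0) -> 1
  row 20 [10100]: ((1 IMPLIES (NOT 0 XOR 0)) XOR 1) -> 0
  row 21 [10101]: ((1 IMPLIES (NOT 0 XOR 1)) XOR 1) -> 1
  row 22 [10110]: ((1 IMPLIES (NOT 0 XOR 0)) XOR 1) -> 0
  row 23 [10111]: ((1 IMPLIES (NOT 0 XOR 1)) XOR 1) -> 1
  row 24 [11000]: ((0 IMPLIES (NOT 1 XOR 0)) XOR 0) -> 1
  row 25 [11001]: ((0 IMPLIES (NOT 1 XOR 1)) XOR 0) -> 1
  row 26 [11010]: ((0 IMPLIES (NOT 1 XOR 0)) XOR 0) -> 1
  row 27 [11011]: ((0 IMPLIES (NOT 1 XOR 1)) XOR 0) -> 1
  row 28 [11100]: ((1 IMPLIES (NOT 1 XOR 0)) XOR 1) -> 1
  row 29 [11101]: ((1 IMPLIES (NOT 1 XOR 1)) XOR 1) -> 0
  row 30 [11110]: ((1 IMPLIES (NOT 1 XOR 0)) XOR 1) -> 1
  row 31 [11111]: ((1 IMPLIES (NOT 1 XOR 1)) XOR 1) -> 0
Full result column, 4 rows per line (a,b,c fixed per line; d,e runs 00..11 left to right):
  rows 0-3 [a,b,c=000]: 1111  = hex F
  rows 4-7 [a,b,c=001]: 0101  = hex 5
  rows 8-11 [a,b,c=010]: 1111  = hex F
  rows 12-15 [a,b,c=011]: 1010  = hex A
  rows 16-19 [a,b,c=100]: 1111  = hex F
  rows 20-23 [a,b,c=101]: 0101  = hex 5
  rows 24-27 [a,b,c=110]: 1111  = hex F
  rows 28-31 [a,b,c=111]: 1010  = hex A
Output column (row 0 .. row 31) = 11110101111110101111010111111010
Output column grouped in 4s = 1111 0101 1111 1010 1111 0101 1111 1010 = 0xF5FAF5FA
Convert to decimal digit by digit (value = value*16 + digit):
  F -> 15
  15*16 + 5 = 245
  245*16 + 15 (F) = 3935
  3935*16 + 10 (A) = 62970
  62970*16 + 15 (F) = 1007535
  1007535*16 + 5 = 16120565
  16120565*16 + 15 (F) = 257929055
  257929055*16 + 10 (A) = 4126864890
Decimal = 4126864890

4126864890


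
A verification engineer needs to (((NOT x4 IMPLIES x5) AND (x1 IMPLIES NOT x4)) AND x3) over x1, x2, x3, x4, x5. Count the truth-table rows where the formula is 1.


Formula: (((NOT x4 IMPLIES x5) AND (x1 IMPLIES NOT x4)) AND x3) over 5 vars (32 rows)
Evaluate each row (x1, x2, x3, x4, x5 as bits, MSB first):
  row 0 [00000]: (((NOT 0 IMPLIES 0) AND (0 IMPLIES NOT 0)) AND 0) -> 0
  row 1 [00001]: (((NOT 0 IMPLIES 1) AND (0 IMPLIES NOT 0)) AND 0) -> 0
  row 2 [00010]: (((NOT 1 IMPLIES 0) AND (0 IMPLIES NOT 1)) AND 0) -> 0
  row 3 [00011]: (((NOT 1 IMPLIES 1) AND (0 IMPLIES NOT 1)) AND 0) -> 0
  row 4 [00100]: (((NOT 0 IMPLIES 0) AND (0 IMPLIES NOT 0)) AND 1) -> 0
  row 5 [00101]: (((NOT 0 IMPLIES 1) AND (0 IMPLIES NOT 0)) AND 1) -> 1
  row 6 [00110]: (((NOT 1 IMPLIES 0) AND (0 IMPLIES NOT 1)) AND 1) -> 1
  row 7 [00111]: (((NOT 1 IMPLIES 1) AND (0 IMPLIES NOT 1)) AND 1) -> 1
  row 8 [01000]: (((NOT 0 IMPLIES 0) AND (0 IMPLIES NOT 0)) AND 0) -> 0
  row 9 [01001]: (((NOT 0 IMPLIES 1) AND (0 IMPLIES NOT 0)) AND 0) -> 0
  row 10 [01010]: (((NOT 1 IMPLIES 0) AND (0 IMPLIES NOT 1)) AND 0) -> 0
  row 11 [01011]: (((NOT 1 IMPLIES 1) AND (0 IMPLIES NOT 1)) AND 0) -> 0
  row 12 [01100]: (((NOT 0 IMPLIES 0) AND (0 IMPLIES NOT 0)) AND 1) -> 0
  row 13 [01101]: (((NOT 0 IMPLIES 1) AND (0 IMPLIES NOT 0)) AND 1) -> 1
  row 14 [01110]: (((NOT 1 IMPLIES 0) AND (0 IMPLIES NOT 1)) AND 1) -> 1
  row 15 [01111]: (((NOT 1 IMPLIES 1) AND (0 IMPLIES NOT 1)) AND 1) -> 1
  row 16 [10000]: (((NOT 0 IMPLIES 0) AND (1 IMPLIES NOT 0)) AND 0) -> 0
  row 17 [10001]: (((NOT 0 IMPLIES 1) AND (1 IMPLIES NOT 0)) AND 0) -> 0
  row 18 [10010]: (((NOT 1 IMPLIES 0) AND (1 IMPLIES NOT 1)) AND 0) -> 0
  row 19 [10011]: (((NOT 1 IMPLIES 1) AND (1 IMPLIES NOT 1)) AND 0) -> 0
  row 20 [10100]: (((NOT 0 IMPLIES 0) AND (1 IMPLIES NOT 0)) AND 1) -> 0
  row 21 [10101]: (((NOT 0 IMPLIES 1) AND (1 IMPLIES NOT 0)) AND 1) -> 1
  row 22 [10110]: (((NOT 1 IMPLIES 0) AND (1 IMPLIES NOT 1)) AND 1) -> 0
  row 23 [10111]: (((NOT 1 IMPLIES 1) AND (1 IMPLIES NOT 1)) AND 1) -> 0
  row 24 [11000]: (((NOT 0 IMPLIES 0) AND (1 IMPLIES NOT 0)) AND 0) -> 0
  row 25 [11001]: (((NOT 0 IMPLIES 1) AND (1 IMPLIES NOT 0)) AND 0) -> 0
  row 26 [11010]: (((NOT 1 IMPLIES 0) AND (1 IMPLIES NOT 1)) AND 0) -> 0
  row 27 [11011]: (((NOT 1 IMPLIES 1) AND (1 IMPLIES NOT 1)) AND 0) -> 0
  row 28 [11100]: (((NOT 0 IMPLIES 0) AND (1 IMPLIES NOT 0)) AND 1) -> 0
  row 29 [11101]: (((NOT 0 IMPLIES 1) AND (1 IMPLIES NOT 0)) AND 1) -> 1
  row 30 [11110]: (((NOT 1 IMPLIES 0) AND (1 IMPLIES NOT 1)) AND 1) -> 0
  row 31 [11111]: (((NOT 1 IMPLIES 1) AND (1 IMPLIES NOT 1)) AND 1) -> 0
Full result column, 8 rows per line (x1,x2 fixed per line; x3,x4,x5 runs 000..111 left to right):
  rows 0-7 [x1,x2=00]: 00000111  (ones: 3)
  rows 8-15 [x1,x2=01]: 00000111  (ones: 3)
  rows 16-23 [x1,x2=10]: 00000100  (ones: 1)
  rows 24-31 [x1,x2=11]: 00000100  (ones: 1)
Count of 1-rows = 3+3+1+1 = 8

8


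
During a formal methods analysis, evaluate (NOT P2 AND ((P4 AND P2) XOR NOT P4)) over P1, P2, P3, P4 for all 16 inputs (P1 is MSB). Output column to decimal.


Formula: (NOT P2 AND ((P4 AND P2) XOR NOT P4)) over P1, P2, P3, P4 (16 rows)
Evaluate each row (bits = P1,P2,P3,P4, MSB first):
  row 0 [0000]: (NOT 0 AND ((0 AND 0) XOR NOT 0)) -> 1
  row 1 [0001]: (NOT 0 AND ((1 AND 0) XOR NOT 1)) -> 0
  row 2 [0010]: (NOT 0 AND ((0 AND 0) XOR NOT 0)) -> 1
  row 3 [0011]: (NOT 0 AND ((1 AND 0) XOR NOT 1)) -> 0
  row 4 [0100]: (NOT 1 AND ((0 AND 1) XOR NOT 0)) -> 0
  row 5 [0101]: (NOT 1 AND ((1 AND 1) XOR NOT 1)) -> 0
  row 6 [0110]: (NOT 1 AND ((0 AND 1) XOR NOT 0)) -> 0
  row 7 [0111]: (NOT 1 AND ((1 AND 1) XOR NOT 1)) -> 0
  row 8 [1000]: (NOT 0 AND ((0 AND 0) XOR NOT 0)) -> 1
  row 9 [1001]: (NOT 0 AND ((1 AND 0) XOR NOT 1)) -> 0
  row 10 [1010]: (NOT 0 AND ((0 AND 0) XOR NOT 0)) -> 1
  row 11 [1011]: (NOT 0 AND ((1 AND 0) XOR NOT 1)) -> 0
  row 12 [1100]: (NOT 1 AND ((0 AND 1) XOR NOT 0)) -> 0
  row 13 [1101]: (NOT 1 AND ((1 AND 1) XOR NOT 1)) -> 0
  row 14 [1110]: (NOT 1 AND ((0 AND 1) XOR NOT 0)) -> 0
  row 15 [1111]: (NOT 1 AND ((1 AND 1) XOR NOT 1)) -> 0
Full result column, 4 rows per line (P1,P2 fixed per line; P3,P4 runs 00..11 left to right):
  rows 0-3 [P1,P2=00]: 1010  = hex A
  rows 4-7 [P1,P2=01]: 0000  = hex 0
  rows 8-11 [P1,P2=10]: 1010  = hex A
  rows 12-15 [P1,P2=11]: 0000  = hex 0
Output column (row 0 .. row 15) = 1010000010100000
Output column grouped in 4s = 1010 0000 1010 0000 = 0xA0A0
Convert to decimal digit by digit (value = value*16 + digit):
  A -> 10
  10*16 + 0 = 160
  160*16 + 10 (A) = 2570
  2570*16 + 0 = 41120
Decimal = 41120

41120


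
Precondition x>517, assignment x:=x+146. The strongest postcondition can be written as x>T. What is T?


Formula: sp(P, x:=E) = exists old_x. (x = E[old_x/x]) AND P[old_x/x] (old_x is the value of x before the assignment; eliminate old_x by solving x = E[old_x/x] for old_x)
Step 1: Precondition P: x>517, i.e. old_x > 517
Step 2: Assignment gives x = old_x + 146, so old_x = x - 146
Step 3: Substitute into P: x - 146 > 517
Step 4: Simplify: x > 517+146 = 663

663


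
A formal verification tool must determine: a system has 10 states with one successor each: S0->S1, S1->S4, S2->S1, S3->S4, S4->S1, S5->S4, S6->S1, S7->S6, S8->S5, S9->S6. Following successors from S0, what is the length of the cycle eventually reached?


Trace from S0 until a state repeats:
  S0 -> S1 -> S4 -> S1
S1 first seen at step 1, revisited at step 3.
Cycle length = 3 - 1 = 2

2


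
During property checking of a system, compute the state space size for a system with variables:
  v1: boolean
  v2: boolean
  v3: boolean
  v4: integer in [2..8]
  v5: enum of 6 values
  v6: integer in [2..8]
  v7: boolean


State space = product of domain sizes of all variables.
Domain sizes:
  v1 (boolean): 2
  v2 (boolean): 2
  v3 (boolean): 2
  v4 (integer in [2..8]): 7
  v5 (enum of 6 values): 6
  v6 (integer in [2..8]): 7
  v7 (boolean): 2
Product = 2 * 2 * 2 * 7 * 6 * 7 * 2 = 4704

4704


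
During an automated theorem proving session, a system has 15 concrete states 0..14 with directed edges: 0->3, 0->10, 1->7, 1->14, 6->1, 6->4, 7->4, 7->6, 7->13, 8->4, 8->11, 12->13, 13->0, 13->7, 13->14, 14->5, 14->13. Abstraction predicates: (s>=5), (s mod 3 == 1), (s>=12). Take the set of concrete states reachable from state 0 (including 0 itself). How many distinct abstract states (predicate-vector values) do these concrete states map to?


BFS from 0:
Concrete reachable: {0, 3, 10}
Abstract via predicates (s>=5), (s mod 3 == 1), (s>=12):
  (0,0,0) <- {0, 3}
  (1,1,0) <- {10}
Distinct abstract states = 2

2


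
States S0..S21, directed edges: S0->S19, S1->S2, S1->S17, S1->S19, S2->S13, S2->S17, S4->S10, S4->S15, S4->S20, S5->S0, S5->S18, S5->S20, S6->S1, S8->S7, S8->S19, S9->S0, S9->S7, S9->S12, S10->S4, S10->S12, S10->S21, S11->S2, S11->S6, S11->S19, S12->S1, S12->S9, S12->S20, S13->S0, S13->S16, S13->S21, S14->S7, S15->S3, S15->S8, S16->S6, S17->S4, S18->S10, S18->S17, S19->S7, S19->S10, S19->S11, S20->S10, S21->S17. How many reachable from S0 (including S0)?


BFS from S0:
  layer 0: {S0}
  layer 1: {S19}
  layer 2: {S7, S10, S11}
  layer 3: {S2, S4, S6, S12, S21}
  layer 4: {S1, S9, S13, S15, S17, S20}
  layer 5: {S3, S8, S16}
Reachable set: {S0, S1, S2, S3, S4, S6, S7, S8, S9, S10, S11, S12, S13, S15, S16, S17, S19, S20, S21}
Count = 19

19


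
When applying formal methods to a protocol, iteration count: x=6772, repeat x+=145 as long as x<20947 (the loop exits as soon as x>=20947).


Step 1: x goes from 6772 toward 20947 by 145; the body runs while x<20947, so iterations = ceil((bound-start)/step)
Step 2: Distance=14175
Step 3: ceil(14175/145)=98

98


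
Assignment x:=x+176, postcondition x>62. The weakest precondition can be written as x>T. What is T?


Formula: wp(x:=E, P) = P[E/x] (substitute E for x in postcondition)
Step 1: Postcondition: x>62
Step 2: Substitute x+176 for x: x+176>62
Step 3: Solve for x: x > 62-176 = -114

-114


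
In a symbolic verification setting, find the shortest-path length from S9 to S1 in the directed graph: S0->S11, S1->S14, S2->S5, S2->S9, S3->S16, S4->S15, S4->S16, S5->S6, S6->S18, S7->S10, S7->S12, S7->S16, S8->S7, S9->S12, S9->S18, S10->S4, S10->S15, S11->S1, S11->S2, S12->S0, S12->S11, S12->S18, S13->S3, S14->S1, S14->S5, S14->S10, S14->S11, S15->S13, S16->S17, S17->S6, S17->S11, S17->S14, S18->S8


BFS layer-by-layer from S9:
  dist 0: {S9}
  dist 1: {S12, S18}
  dist 2: {S0, S8, S11}
  dist 3: {S1, S2, S7}
  -> S1 reached at distance 3
Shortest path length = 3

3
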